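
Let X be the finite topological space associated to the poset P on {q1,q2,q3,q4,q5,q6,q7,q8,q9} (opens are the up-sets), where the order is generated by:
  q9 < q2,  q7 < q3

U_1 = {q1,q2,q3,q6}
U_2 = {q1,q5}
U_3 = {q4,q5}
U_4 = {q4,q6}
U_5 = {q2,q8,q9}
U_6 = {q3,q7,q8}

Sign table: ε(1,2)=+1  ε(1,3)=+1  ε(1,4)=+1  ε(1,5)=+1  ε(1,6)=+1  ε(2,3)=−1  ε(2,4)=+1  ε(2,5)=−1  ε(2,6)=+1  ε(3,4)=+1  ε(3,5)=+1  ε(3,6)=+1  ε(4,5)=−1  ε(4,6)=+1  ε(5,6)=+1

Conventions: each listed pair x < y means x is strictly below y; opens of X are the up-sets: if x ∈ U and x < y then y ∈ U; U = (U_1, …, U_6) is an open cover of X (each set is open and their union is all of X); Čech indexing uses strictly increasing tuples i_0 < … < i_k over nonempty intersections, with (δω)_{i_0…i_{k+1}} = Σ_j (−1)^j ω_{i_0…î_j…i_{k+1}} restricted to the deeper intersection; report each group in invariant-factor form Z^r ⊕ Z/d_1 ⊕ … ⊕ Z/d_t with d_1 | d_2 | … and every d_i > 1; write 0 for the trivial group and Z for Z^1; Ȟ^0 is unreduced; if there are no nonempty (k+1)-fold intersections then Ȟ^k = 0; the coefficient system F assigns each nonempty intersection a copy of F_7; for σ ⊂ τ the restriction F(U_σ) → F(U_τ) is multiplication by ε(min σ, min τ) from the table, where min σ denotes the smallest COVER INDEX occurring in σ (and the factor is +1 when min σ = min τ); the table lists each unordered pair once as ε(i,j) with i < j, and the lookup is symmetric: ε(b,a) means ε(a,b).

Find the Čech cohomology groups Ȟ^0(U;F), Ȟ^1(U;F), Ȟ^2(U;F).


Ȟ^0(U;F) ≅ 0; Ȟ^1(U;F) ≅ Z/7; Ȟ^2(U;F) ≅ 0

cover nerve:
  U12={q1} U14={q6} U15={q2} U16={q3} U23={q5} U34={q4} U56={q8}
C dims 6,7; δ0: rk_F7 6
Ȟ^0: (6−6)−0=0 ⇒ 0
Ȟ^1: (7−0)−6=1 ⇒ Z/7
Ȟ^2: (0−0)−0=0 ⇒ 0


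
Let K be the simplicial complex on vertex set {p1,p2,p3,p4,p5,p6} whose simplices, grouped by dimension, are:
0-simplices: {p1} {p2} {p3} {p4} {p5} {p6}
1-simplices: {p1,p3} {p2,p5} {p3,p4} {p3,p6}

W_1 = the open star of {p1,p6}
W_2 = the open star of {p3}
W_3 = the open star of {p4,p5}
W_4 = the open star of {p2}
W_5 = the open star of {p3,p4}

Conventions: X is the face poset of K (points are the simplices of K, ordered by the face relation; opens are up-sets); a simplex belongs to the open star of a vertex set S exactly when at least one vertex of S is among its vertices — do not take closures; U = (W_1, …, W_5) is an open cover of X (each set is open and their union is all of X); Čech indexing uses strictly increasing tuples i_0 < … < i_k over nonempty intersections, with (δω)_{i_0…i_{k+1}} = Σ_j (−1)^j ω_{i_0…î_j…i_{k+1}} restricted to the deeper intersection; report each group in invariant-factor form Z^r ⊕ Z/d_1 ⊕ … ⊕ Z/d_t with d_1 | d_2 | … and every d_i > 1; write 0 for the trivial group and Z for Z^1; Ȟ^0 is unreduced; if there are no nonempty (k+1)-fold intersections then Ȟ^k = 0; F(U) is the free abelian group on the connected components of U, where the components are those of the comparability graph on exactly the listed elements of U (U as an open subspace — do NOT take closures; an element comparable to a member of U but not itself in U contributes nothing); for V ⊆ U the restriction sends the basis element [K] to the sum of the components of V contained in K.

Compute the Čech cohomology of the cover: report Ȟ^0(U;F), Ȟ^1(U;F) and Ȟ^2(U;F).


Ȟ^0(U;F) ≅ Z^2,  Ȟ^1(U;F) ≅ 0,  Ȟ^2(U;F) ≅ 0

nonempty overlaps:
  W1={{p1},{p6},{p1,p3},{p3,p6}} W2={{p3},{p1,p3},{p3,p4},{p3,p6}} W3={{p4},{p5},{p2,p5},{p3,p4}} W4={{p2},{p2,p5}} W5={{p3},{p4},{p1,p3},{p3,p4},{p3,p6}}
  W12={{p1,p3},{p3,p6}} W15={{p1,p3},{p3,p6}} W23={{p3,p4}} W25={{p3},{p1,p3},{p3,p4},{p3,p6}} W34={{p2,p5}} W35={{p4},{p3,p4}}
  W125={{p1,p3},{p3,p6}} W235={{p3,p4}}
components per intersection:
  W1: {{p1},{p1,p3}} {{p6},{p3,p6}}
  W2: {{p3},{p1,p3},{p3,p4},{p3,p6}}
  W3: {{p4},{p3,p4}} {{p5},{p2,p5}}
  W4: {{p2},{p2,p5}}
  W5: {{p3},{p4},{p1,p3},{p3,p4},{p3,p6}}
  W12: {{p1,p3}} {{p3,p6}}
  W15: {{p1,p3}} {{p3,p6}}
  W23: {{p3,p4}}
  W25: {{p3},{p1,p3},{p3,p4},{p3,p6}}
  W34: {{p2,p5}}
  W35: {{p4},{p3,p4}}
  W125: {{p1,p3}} {{p3,p6}}
  W235: {{p3,p4}}
C dims 7,8,3; δ0: rk 5, SNF 1^5; δ1: rk 3, SNF 1^3
degree 0: 7−5−0 = 2 → Ȟ^0 ≅ Z^2
degree 1: 8−3−5 = 0 → Ȟ^1 ≅ 0
degree 2: 3−0−3 = 0 → Ȟ^2 ≅ 0


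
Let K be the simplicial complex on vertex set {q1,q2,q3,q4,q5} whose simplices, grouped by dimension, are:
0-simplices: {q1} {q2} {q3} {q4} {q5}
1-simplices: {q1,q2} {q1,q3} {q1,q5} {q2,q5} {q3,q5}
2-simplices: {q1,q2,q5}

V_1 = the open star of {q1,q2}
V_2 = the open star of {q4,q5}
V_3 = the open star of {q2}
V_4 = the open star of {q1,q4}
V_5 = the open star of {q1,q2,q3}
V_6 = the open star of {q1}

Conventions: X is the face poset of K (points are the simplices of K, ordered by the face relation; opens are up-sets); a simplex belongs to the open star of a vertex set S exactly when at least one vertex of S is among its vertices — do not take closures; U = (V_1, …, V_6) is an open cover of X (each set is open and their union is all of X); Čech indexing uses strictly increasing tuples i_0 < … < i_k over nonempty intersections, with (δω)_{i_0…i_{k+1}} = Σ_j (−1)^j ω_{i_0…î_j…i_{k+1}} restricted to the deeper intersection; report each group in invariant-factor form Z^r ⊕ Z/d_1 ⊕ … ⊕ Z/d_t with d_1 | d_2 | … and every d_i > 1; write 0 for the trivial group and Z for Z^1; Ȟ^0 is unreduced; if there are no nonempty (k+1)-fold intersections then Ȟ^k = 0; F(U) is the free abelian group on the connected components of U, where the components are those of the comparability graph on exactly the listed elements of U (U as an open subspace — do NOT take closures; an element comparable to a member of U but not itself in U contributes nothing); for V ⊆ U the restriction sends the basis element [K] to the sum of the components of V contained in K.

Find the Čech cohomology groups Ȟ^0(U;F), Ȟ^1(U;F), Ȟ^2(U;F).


cover nerve:
  V1={{q1},{q2},{q1,q2},{q1,q3},{q1,q5},{q2,q5},{q1,q2,q5}} V2={{q4},{q5},{q1,q5},{q2,q5},{q3,q5},{q1,q2,q5}} V3={{q2},{q1,q2},{q2,q5},{q1,q2,q5}} V4={{q1},{q4},{q1,q2},{q1,q3},{q1,q5},{q1,q2,q5}} V5={{q1},{q2},{q3},{q1,q2},{q1,q3},{q1,q5},{q2,q5},{q3,q5},{q1,q2,q5}} V6={{q1},{q1,q2},{q1,q3},{q1,q5},{q1,q2,q5}}
  V12={{q1,q5},{q2,q5},{q1,q2,q5}} V13={{q2},{q1,q2},{q2,q5},{q1,q2,q5}} V14={{q1},{q1,q2},{q1,q3},{q1,q5},{q1,q2,q5}} V15={{q1},{q2},{q1,q2},{q1,q3},{q1,q5},{q2,q5},{q1,q2,q5}} V16={{q1},{q1,q2},{q1,q3},{q1,q5},{q1,q2,q5}} V23={{q2,q5},{q1,q2,q5}} V24={{q4},{q1,q5},{q1,q2,q5}} V25={{q1,q5},{q2,q5},{q3,q5},{q1,q2,q5}} V26={{q1,q5},{q1,q2,q5}} V34={{q1,q2},{q1,q2,q5}} V35={{q2},{q1,q2},{q2,q5},{q1,q2,q5}} V36={{q1,q2},{q1,q2,q5}} V45={{q1},{q1,q2},{q1,q3},{q1,q5},{q1,q2,q5}} V46={{q1},{q1,q2},{q1,q3},{q1,q5},{q1,q2,q5}} V56={{q1},{q1,q2},{q1,q3},{q1,q5},{q1,q2,q5}}
  V123={{q2,q5},{q1,q2,q5}} V124={{q1,q5},{q1,q2,q5}} V125={{q1,q5},{q2,q5},{q1,q2,q5}} V126={{q1,q5},{q1,q2,q5}} V134={{q1,q2},{q1,q2,q5}} V135={{q2},{q1,q2},{q2,q5},{q1,q2,q5}} V136={{q1,q2},{q1,q2,q5}} V145={{q1},{q1,q2},{q1,q3},{q1,q5},{q1,q2,q5}} V146={{q1},{q1,q2},{q1,q3},{q1,q5},{q1,q2,q5}} V156={{q1},{q1,q2},{q1,q3},{q1,q5},{q1,q2,q5}} V234={{q1,q2,q5}} V235={{q2,q5},{q1,q2,q5}} V236={{q1,q2,q5}} V245={{q1,q5},{q1,q2,q5}} V246={{q1,q5},{q1,q2,q5}} V256={{q1,q5},{q1,q2,q5}} V345={{q1,q2},{q1,q2,q5}} V346={{q1,q2},{q1,q2,q5}} V356={{q1,q2},{q1,q2,q5}} V456={{q1},{q1,q2},{q1,q3},{q1,q5},{q1,q2,q5}}
  V1234={{q1,q2,q5}} V1235={{q2,q5},{q1,q2,q5}} V1236={{q1,q2,q5}} V1245={{q1,q5},{q1,q2,q5}} V1246={{q1,q5},{q1,q2,q5}} V1256={{q1,q5},{q1,q2,q5}} V1345={{q1,q2},{q1,q2,q5}} V1346={{q1,q2},{q1,q2,q5}} V1356={{q1,q2},{q1,q2,q5}} V1456={{q1},{q1,q2},{q1,q3},{q1,q5},{q1,q2,q5}} V2345={{q1,q2,q5}} V2346={{q1,q2,q5}} V2356={{q1,q2,q5}} V2456={{q1,q5},{q1,q2,q5}} V3456={{q1,q2},{q1,q2,q5}}
  V12345={{q1,q2,q5}} V12346={{q1,q2,q5}} V12356={{q1,q2,q5}} V12456={{q1,q5},{q1,q2,q5}} V13456={{q1,q2},{q1,q2,q5}} V23456={{q1,q2,q5}}
  V123456={{q1,q2,q5}}
components per intersection:
  V1: {{q1},{q2},{q1,q2},{q1,q3},{q1,q5},{q2,q5},{q1,q2,q5}}
  V2: {{q4}} {{q5},{q1,q5},{q2,q5},{q3,q5},{q1,q2,q5}}
  V3: {{q2},{q1,q2},{q2,q5},{q1,q2,q5}}
  V4: {{q1},{q1,q2},{q1,q3},{q1,q5},{q1,q2,q5}} {{q4}}
  V5: {{q1},{q2},{q3},{q1,q2},{q1,q3},{q1,q5},{q2,q5},{q3,q5},{q1,q2,q5}}
  V6: {{q1},{q1,q2},{q1,q3},{q1,q5},{q1,q2,q5}}
  V12: {{q1,q5},{q2,q5},{q1,q2,q5}}
  V13: {{q2},{q1,q2},{q2,q5},{q1,q2,q5}}
  V14: {{q1},{q1,q2},{q1,q3},{q1,q5},{q1,q2,q5}}
  V15: {{q1},{q2},{q1,q2},{q1,q3},{q1,q5},{q2,q5},{q1,q2,q5}}
  V16: {{q1},{q1,q2},{q1,q3},{q1,q5},{q1,q2,q5}}
  V23: {{q2,q5},{q1,q2,q5}}
  V24: {{q4}} {{q1,q5},{q1,q2,q5}}
  V25: {{q1,q5},{q2,q5},{q1,q2,q5}} {{q3,q5}}
  V26: {{q1,q5},{q1,q2,q5}}
  V34: {{q1,q2},{q1,q2,q5}}
  V35: {{q2},{q1,q2},{q2,q5},{q1,q2,q5}}
  V36: {{q1,q2},{q1,q2,q5}}
  V45: {{q1},{q1,q2},{q1,q3},{q1,q5},{q1,q2,q5}}
  V46: {{q1},{q1,q2},{q1,q3},{q1,q5},{q1,q2,q5}}
  V56: {{q1},{q1,q2},{q1,q3},{q1,q5},{q1,q2,q5}}
  V123: {{q2,q5},{q1,q2,q5}}
  V124: {{q1,q5},{q1,q2,q5}}
  V125: {{q1,q5},{q2,q5},{q1,q2,q5}}
  V126: {{q1,q5},{q1,q2,q5}}
  V134: {{q1,q2},{q1,q2,q5}}
  V135: {{q2},{q1,q2},{q2,q5},{q1,q2,q5}}
  V136: {{q1,q2},{q1,q2,q5}}
  V145: {{q1},{q1,q2},{q1,q3},{q1,q5},{q1,q2,q5}}
  V146: {{q1},{q1,q2},{q1,q3},{q1,q5},{q1,q2,q5}}
  V156: {{q1},{q1,q2},{q1,q3},{q1,q5},{q1,q2,q5}}
  V234: {{q1,q2,q5}}
  V235: {{q2,q5},{q1,q2,q5}}
  V236: {{q1,q2,q5}}
  V245: {{q1,q5},{q1,q2,q5}}
  V246: {{q1,q5},{q1,q2,q5}}
  V256: {{q1,q5},{q1,q2,q5}}
  V345: {{q1,q2},{q1,q2,q5}}
  V346: {{q1,q2},{q1,q2,q5}}
  V356: {{q1,q2},{q1,q2,q5}}
  V456: {{q1},{q1,q2},{q1,q3},{q1,q5},{q1,q2,q5}}
  V1234: {{q1,q2,q5}}
  V1235: {{q2,q5},{q1,q2,q5}}
  V1236: {{q1,q2,q5}}
  V1245: {{q1,q5},{q1,q2,q5}}
  V1246: {{q1,q5},{q1,q2,q5}}
  V1256: {{q1,q5},{q1,q2,q5}}
  V1345: {{q1,q2},{q1,q2,q5}}
  V1346: {{q1,q2},{q1,q2,q5}}
  V1356: {{q1,q2},{q1,q2,q5}}
  V1456: {{q1},{q1,q2},{q1,q3},{q1,q5},{q1,q2,q5}}
  V2345: {{q1,q2,q5}}
  V2346: {{q1,q2,q5}}
  V2356: {{q1,q2,q5}}
  V2456: {{q1,q5},{q1,q2,q5}}
  V3456: {{q1,q2},{q1,q2,q5}}
  V12345: {{q1,q2,q5}}
  V12346: {{q1,q2,q5}}
  V12356: {{q1,q2,q5}}
  V12456: {{q1,q5},{q1,q2,q5}}
  V13456: {{q1,q2},{q1,q2,q5}}
  V23456: {{q1,q2,q5}}
  V123456: {{q1,q2,q5}}
C dims 8,17,20,15; δ0: rk 6, SNF 1^6; δ1: rk 10, SNF 1^10; δ2: rk 10, SNF 1^10
Ȟ^0: (8−6)−0=2 ⇒ Z^2
Ȟ^1: (17−10)−6=1 ⇒ Z
Ȟ^2: (20−10)−10=0 ⇒ 0

Ȟ^0 = Z^2; Ȟ^1 = Z; Ȟ^2 = 0


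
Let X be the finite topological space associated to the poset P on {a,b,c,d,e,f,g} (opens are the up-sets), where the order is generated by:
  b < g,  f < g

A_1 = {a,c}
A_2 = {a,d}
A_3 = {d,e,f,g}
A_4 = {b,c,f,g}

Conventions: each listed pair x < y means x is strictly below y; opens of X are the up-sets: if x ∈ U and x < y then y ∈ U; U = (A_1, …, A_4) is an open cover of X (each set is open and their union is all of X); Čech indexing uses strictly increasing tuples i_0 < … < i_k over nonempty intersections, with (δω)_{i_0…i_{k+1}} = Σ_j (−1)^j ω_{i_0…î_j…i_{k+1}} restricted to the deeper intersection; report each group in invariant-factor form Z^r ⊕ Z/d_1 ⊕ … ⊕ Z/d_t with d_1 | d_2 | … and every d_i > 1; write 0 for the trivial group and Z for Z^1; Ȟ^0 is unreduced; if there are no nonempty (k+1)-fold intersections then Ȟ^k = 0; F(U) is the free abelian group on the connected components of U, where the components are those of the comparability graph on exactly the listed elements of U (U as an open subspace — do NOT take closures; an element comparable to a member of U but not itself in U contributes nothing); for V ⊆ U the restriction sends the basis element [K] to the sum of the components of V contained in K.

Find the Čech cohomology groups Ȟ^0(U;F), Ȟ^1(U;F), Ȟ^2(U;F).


Ȟ^0 ≅ Z^5, Ȟ^1 ≅ 0, Ȟ^2 ≅ 0

nerve simplices:
  A12={a} A14={c} A23={d} A34={f,g}
components per intersection:
  A1: {a} {c}
  A2: {a} {d}
  A3: {d} {e} {f,g}
  A4: {b,f,g} {c}
  A12: {a}
  A14: {c}
  A23: {d}
  A34: {f,g}
C dims 9,4; δ0: rk 4, SNF 1^4
degree 0: 9−4−0 = 5 → Ȟ^0 ≅ Z^5
degree 1: 4−0−4 = 0 → Ȟ^1 ≅ 0
degree 2: 0−0−0 = 0 → Ȟ^2 ≅ 0


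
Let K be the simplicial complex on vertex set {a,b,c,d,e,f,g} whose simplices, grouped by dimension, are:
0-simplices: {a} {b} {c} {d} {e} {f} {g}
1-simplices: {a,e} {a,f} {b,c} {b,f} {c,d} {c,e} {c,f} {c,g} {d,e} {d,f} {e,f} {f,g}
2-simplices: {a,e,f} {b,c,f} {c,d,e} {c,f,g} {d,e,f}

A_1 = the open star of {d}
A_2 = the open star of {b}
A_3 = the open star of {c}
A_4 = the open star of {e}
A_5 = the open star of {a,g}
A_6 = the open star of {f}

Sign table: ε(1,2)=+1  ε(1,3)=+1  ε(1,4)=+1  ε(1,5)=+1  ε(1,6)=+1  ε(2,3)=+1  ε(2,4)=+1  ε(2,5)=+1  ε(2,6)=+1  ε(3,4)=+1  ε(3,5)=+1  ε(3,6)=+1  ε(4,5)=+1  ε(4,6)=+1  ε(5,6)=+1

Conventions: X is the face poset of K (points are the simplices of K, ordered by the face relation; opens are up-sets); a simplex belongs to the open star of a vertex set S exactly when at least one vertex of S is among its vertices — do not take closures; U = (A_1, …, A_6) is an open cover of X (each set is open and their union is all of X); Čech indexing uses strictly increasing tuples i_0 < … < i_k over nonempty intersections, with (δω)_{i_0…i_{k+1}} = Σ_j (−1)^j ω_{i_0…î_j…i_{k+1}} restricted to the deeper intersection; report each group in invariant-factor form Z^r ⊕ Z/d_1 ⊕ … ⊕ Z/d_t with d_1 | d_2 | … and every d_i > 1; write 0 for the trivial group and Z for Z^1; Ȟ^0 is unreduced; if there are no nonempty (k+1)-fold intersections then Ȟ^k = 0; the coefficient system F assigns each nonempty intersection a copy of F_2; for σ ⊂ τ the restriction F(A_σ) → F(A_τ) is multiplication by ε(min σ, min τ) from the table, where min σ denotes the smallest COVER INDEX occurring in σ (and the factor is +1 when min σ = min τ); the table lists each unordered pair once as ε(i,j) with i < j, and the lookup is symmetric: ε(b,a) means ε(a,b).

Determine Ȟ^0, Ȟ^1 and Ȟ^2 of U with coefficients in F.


Ȟ^0 ≅ Z/2, Ȟ^1 ≅ Z/2, Ȟ^2 ≅ 0

cover nerve:
  A1={{d},{c,d},{d,e},{d,f},{c,d,e},{d,e,f}} A2={{b},{b,c},{b,f},{b,c,f}} A3={{c},{b,c},{c,d},{c,e},{c,f},{c,g},{b,c,f},{c,d,e},{c,f,g}} A4={{e},{a,e},{c,e},{d,e},{e,f},{a,e,f},{c,d,e},{d,e,f}} A5={{a},{g},{a,e},{a,f},{c,g},{f,g},{a,e,f},{c,f,g}} A6={{f},{a,f},{b,f},{c,f},{d,f},{e,f},{f,g},{a,e,f},{b,c,f},{c,f,g},{d,e,f}}
  A13={{c,d},{c,d,e}} A14={{d,e},{c,d,e},{d,e,f}} A16={{d,f},{d,e,f}} A23={{b,c},{b,c,f}} A26={{b,f},{b,c,f}} A34={{c,e},{c,d,e}} A35={{c,g},{c,f,g}} A36={{c,f},{b,c,f},{c,f,g}} A45={{a,e},{a,e,f}} A46={{e,f},{a,e,f},{d,e,f}} A56={{a,f},{f,g},{a,e,f},{c,f,g}}
  A134={{c,d,e}} A146={{d,e,f}} A236={{b,c,f}} A356={{c,f,g}} A456={{a,e,f}}
C dims 6,11,5; δ0: rk_F2 5; δ1: rk_F2 5
Ȟ^0: (6−5)−0=1 ⇒ Z/2
Ȟ^1: (11−5)−5=1 ⇒ Z/2
Ȟ^2: (5−0)−5=0 ⇒ 0


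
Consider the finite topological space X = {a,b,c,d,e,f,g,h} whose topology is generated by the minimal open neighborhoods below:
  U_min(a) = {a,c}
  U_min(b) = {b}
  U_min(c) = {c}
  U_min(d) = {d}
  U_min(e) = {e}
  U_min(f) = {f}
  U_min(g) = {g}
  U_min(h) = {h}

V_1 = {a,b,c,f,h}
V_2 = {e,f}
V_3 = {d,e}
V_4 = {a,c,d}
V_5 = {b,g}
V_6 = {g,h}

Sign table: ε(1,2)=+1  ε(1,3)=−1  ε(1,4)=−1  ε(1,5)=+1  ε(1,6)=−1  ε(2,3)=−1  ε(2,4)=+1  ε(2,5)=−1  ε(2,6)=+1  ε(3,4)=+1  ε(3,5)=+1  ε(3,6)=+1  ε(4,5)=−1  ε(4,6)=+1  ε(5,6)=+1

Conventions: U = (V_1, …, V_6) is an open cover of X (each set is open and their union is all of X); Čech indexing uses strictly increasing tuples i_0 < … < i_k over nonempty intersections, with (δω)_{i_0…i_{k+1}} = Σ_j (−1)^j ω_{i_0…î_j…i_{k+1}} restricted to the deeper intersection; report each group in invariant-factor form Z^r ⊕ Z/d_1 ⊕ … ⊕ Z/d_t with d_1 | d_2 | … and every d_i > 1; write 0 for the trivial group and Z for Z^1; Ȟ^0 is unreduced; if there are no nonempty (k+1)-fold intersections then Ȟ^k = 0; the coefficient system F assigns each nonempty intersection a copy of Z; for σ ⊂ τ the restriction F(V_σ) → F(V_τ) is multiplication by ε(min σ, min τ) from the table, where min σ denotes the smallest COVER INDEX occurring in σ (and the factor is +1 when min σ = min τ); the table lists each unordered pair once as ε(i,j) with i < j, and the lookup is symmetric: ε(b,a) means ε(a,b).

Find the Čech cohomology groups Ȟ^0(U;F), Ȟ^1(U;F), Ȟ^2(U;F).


nonempty intersections:
  V12={f} V14={a,c} V15={b} V16={h} V23={e} V34={d} V56={g}
C dims 6,7; δ0: rk 6, SNF 1^5·2
Ȟ^0: (6−6)−0=0 ⇒ 0
Ȟ^1: (7−0)−6=1 plus torsion [2] ⇒ Z ⊕ Z/2
Ȟ^2: (0−0)−0=0 ⇒ 0

Ȟ^0(U;F) ≅ 0, Ȟ^1(U;F) ≅ Z ⊕ Z/2, Ȟ^2(U;F) ≅ 0


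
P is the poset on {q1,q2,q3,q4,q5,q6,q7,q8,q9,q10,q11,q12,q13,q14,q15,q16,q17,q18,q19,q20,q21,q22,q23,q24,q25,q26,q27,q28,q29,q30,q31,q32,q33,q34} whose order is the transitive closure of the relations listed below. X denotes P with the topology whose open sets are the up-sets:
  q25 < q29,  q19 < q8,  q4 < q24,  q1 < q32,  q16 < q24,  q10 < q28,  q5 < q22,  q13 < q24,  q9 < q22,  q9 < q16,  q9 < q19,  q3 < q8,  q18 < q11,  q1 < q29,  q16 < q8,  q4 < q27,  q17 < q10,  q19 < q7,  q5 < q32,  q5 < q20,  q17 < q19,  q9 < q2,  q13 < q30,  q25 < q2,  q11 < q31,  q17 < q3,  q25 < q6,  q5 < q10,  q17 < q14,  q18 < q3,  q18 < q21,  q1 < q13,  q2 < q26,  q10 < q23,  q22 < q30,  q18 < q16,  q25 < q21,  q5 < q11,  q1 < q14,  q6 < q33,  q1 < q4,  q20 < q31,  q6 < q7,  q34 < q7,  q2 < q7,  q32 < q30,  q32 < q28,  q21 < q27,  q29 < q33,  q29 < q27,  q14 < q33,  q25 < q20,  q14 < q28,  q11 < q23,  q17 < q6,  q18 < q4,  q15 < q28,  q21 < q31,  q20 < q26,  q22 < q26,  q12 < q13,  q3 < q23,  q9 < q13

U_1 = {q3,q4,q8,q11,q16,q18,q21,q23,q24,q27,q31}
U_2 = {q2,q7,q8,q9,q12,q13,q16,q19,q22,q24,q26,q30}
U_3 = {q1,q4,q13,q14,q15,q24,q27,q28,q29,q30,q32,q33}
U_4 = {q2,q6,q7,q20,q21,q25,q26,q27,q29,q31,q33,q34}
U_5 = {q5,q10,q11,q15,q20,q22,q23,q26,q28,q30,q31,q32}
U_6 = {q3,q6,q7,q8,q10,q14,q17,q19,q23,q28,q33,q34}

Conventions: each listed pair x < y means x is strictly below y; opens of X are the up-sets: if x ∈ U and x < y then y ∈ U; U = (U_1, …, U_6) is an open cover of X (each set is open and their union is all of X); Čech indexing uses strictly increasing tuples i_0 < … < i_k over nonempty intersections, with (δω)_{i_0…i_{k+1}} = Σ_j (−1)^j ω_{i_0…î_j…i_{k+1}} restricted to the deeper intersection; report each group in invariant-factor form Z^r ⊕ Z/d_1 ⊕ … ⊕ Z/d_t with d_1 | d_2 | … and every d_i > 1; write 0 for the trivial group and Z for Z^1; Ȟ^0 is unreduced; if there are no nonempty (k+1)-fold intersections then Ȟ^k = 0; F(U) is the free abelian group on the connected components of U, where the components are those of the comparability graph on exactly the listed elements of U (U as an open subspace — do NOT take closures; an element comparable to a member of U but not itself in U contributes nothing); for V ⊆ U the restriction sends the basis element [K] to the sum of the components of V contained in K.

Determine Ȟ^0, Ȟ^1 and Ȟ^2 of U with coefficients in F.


Ȟ^0 ≅ Z; Ȟ^1 ≅ 0; Ȟ^2 ≅ Z/2

cover nerve:
  U12={q8,q16,q24} U13={q4,q24,q27} U14={q21,q27,q31} U15={q11,q23,q31} U16={q3,q8,q23} U23={q13,q24,q30} U24={q2,q7,q26} U25={q22,q26,q30} U26={q7,q8,q19} U34={q27,q29,q33} U35={q15,q28,q30,q32} U36={q14,q28,q33} U45={q20,q26,q31} U46={q6,q7,q33,q34} U56={q10,q23,q28}
  U123={q24} U126={q8} U134={q27} U145={q31} U156={q23} U235={q30} U245={q26} U246={q7} U346={q33} U356={q28}
components per intersection:
  U1: {q3,q4,q8,q11,q16,q18,q21,q23,q24,q27,q31}
  U2: {q2,q7,q8,q9,q12,q13,q16,q19,q22,q24,q26,q30}
  U3: {q1,q4,q13,q14,q15,q24,q27,q28,q29,q30,q32,q33}
  U4: {q2,q6,q7,q20,q21,q25,q26,q27,q29,q31,q33,q34}
  U5: {q5,q10,q11,q15,q20,q22,q23,q26,q28,q30,q31,q32}
  U6: {q3,q6,q7,q8,q10,q14,q17,q19,q23,q28,q33,q34}
  U12: {q8,q16,q24}
  U13: {q4,q24,q27}
  U14: {q21,q27,q31}
  U15: {q11,q23,q31}
  U16: {q3,q8,q23}
  U23: {q13,q24,q30}
  U24: {q2,q7,q26}
  U25: {q22,q26,q30}
  U26: {q7,q8,q19}
  U34: {q27,q29,q33}
  U35: {q15,q28,q30,q32}
  U36: {q14,q28,q33}
  U45: {q20,q26,q31}
  U46: {q6,q7,q33,q34}
  U56: {q10,q23,q28}
  U123: {q24}
  U126: {q8}
  U134: {q27}
  U145: {q31}
  U156: {q23}
  U235: {q30}
  U245: {q26}
  U246: {q7}
  U346: {q33}
  U356: {q28}
C dims 6,15,10; δ0: rk 5, SNF 1^5; δ1: rk 10, SNF 1^9·2
Ȟ^0: (6−5)−0=1 ⇒ Z
Ȟ^1: (15−10)−5=0 ⇒ 0
Ȟ^2: (10−0)−10=0 plus torsion [2] ⇒ Z/2


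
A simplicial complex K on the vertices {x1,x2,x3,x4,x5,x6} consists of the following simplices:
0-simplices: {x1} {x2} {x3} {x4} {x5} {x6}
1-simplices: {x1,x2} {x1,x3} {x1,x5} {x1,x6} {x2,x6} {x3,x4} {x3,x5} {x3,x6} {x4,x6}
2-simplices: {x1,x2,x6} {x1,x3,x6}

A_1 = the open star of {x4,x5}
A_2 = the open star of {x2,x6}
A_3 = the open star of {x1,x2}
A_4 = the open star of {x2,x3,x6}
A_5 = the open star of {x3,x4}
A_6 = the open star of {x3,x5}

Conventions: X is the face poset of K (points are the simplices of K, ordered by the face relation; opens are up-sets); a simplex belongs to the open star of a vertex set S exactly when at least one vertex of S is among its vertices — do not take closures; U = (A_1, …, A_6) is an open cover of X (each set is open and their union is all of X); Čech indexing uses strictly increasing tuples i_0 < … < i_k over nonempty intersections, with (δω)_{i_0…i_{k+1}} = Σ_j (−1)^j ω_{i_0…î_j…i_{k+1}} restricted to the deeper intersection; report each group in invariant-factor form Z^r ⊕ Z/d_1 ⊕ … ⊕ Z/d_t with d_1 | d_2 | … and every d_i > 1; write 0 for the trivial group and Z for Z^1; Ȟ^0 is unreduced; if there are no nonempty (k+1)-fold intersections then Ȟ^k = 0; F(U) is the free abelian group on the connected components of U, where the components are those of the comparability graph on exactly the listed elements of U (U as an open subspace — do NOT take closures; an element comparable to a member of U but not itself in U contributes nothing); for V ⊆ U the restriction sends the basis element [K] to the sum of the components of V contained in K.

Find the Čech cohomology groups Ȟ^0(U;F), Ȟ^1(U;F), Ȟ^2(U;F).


Ȟ^0(U;F) ≅ Z, Ȟ^1(U;F) ≅ Z^2 and Ȟ^2(U;F) ≅ 0

nonempty intersections:
  A1={{x4},{x5},{x1,x5},{x3,x4},{x3,x5},{x4,x6}} A2={{x2},{x6},{x1,x2},{x1,x6},{x2,x6},{x3,x6},{x4,x6},{x1,x2,x6},{x1,x3,x6}} A3={{x1},{x2},{x1,x2},{x1,x3},{x1,x5},{x1,x6},{x2,x6},{x1,x2,x6},{x1,x3,x6}} A4={{x2},{x3},{x6},{x1,x2},{x1,x3},{x1,x6},{x2,x6},{x3,x4},{x3,x5},{x3,x6},{x4,x6},{x1,x2,x6},{x1,x3,x6}} A5={{x3},{x4},{x1,x3},{x3,x4},{x3,x5},{x3,x6},{x4,x6},{x1,x3,x6}} A6={{x3},{x5},{x1,x3},{x1,x5},{x3,x4},{x3,x5},{x3,x6},{x1,x3,x6}}
  A12={{x4,x6}} A13={{x1,x5}} A14={{x3,x4},{x3,x5},{x4,x6}} A15={{x4},{x3,x4},{x3,x5},{x4,x6}} A16={{x5},{x1,x5},{x3,x4},{x3,x5}} A23={{x2},{x1,x2},{x1,x6},{x2,x6},{x1,x2,x6},{x1,x3,x6}} A24={{x2},{x6},{x1,x2},{x1,x6},{x2,x6},{x3,x6},{x4,x6},{x1,x2,x6},{x1,x3,x6}} A25={{x3,x6},{x4,x6},{x1,x3,x6}} A26={{x3,x6},{x1,x3,x6}} A34={{x2},{x1,x2},{x1,x3},{x1,x6},{x2,x6},{x1,x2,x6},{x1,x3,x6}} A35={{x1,x3},{x1,x3,x6}} A36={{x1,x3},{x1,x5},{x1,x3,x6}} A45={{x3},{x1,x3},{x3,x4},{x3,x5},{x3,x6},{x4,x6},{x1,x3,x6}} A46={{x3},{x1,x3},{x3,x4},{x3,x5},{x3,x6},{x1,x3,x6}} A56={{x3},{x1,x3},{x3,x4},{x3,x5},{x3,x6},{x1,x3,x6}}
  A124={{x4,x6}} A125={{x4,x6}} A136={{x1,x5}} A145={{x3,x4},{x3,x5},{x4,x6}} A146={{x3,x4},{x3,x5}} A156={{x3,x4},{x3,x5}} A234={{x2},{x1,x2},{x1,x6},{x2,x6},{x1,x2,x6},{x1,x3,x6}} A235={{x1,x3,x6}} A236={{x1,x3,x6}} A245={{x3,x6},{x4,x6},{x1,x3,x6}} A246={{x3,x6},{x1,x3,x6}} A256={{x3,x6},{x1,x3,x6}} A345={{x1,x3},{x1,x3,x6}} A346={{x1,x3},{x1,x3,x6}} A356={{x1,x3},{x1,x3,x6}} A456={{x3},{x1,x3},{x3,x4},{x3,x5},{x3,x6},{x1,x3,x6}}
  A1245={{x4,x6}} A1456={{x3,x4},{x3,x5}} A2345={{x1,x3,x6}} A2346={{x1,x3,x6}} A2356={{x1,x3,x6}} A2456={{x3,x6},{x1,x3,x6}} A3456={{x1,x3},{x1,x3,x6}}
  A23456={{x1,x3,x6}}
components per intersection:
  A1: {{x4},{x3,x4},{x4,x6}} {{x5},{x1,x5},{x3,x5}}
  A2: {{x2},{x6},{x1,x2},{x1,x6},{x2,x6},{x3,x6},{x4,x6},{x1,x2,x6},{x1,x3,x6}}
  A3: {{x1},{x2},{x1,x2},{x1,x3},{x1,x5},{x1,x6},{x2,x6},{x1,x2,x6},{x1,x3,x6}}
  A4: {{x2},{x3},{x6},{x1,x2},{x1,x3},{x1,x6},{x2,x6},{x3,x4},{x3,x5},{x3,x6},{x4,x6},{x1,x2,x6},{x1,x3,x6}}
  A5: {{x3},{x4},{x1,x3},{x3,x4},{x3,x5},{x3,x6},{x4,x6},{x1,x3,x6}}
  A6: {{x3},{x5},{x1,x3},{x1,x5},{x3,x4},{x3,x5},{x3,x6},{x1,x3,x6}}
  A12: {{x4,x6}}
  A13: {{x1,x5}}
  A14: {{x3,x4}} {{x3,x5}} {{x4,x6}}
  A15: {{x4},{x3,x4},{x4,x6}} {{x3,x5}}
  A16: {{x5},{x1,x5},{x3,x5}} {{x3,x4}}
  A23: {{x2},{x1,x2},{x1,x6},{x2,x6},{x1,x2,x6},{x1,x3,x6}}
  A24: {{x2},{x6},{x1,x2},{x1,x6},{x2,x6},{x3,x6},{x4,x6},{x1,x2,x6},{x1,x3,x6}}
  A25: {{x3,x6},{x1,x3,x6}} {{x4,x6}}
  A26: {{x3,x6},{x1,x3,x6}}
  A34: {{x2},{x1,x2},{x1,x3},{x1,x6},{x2,x6},{x1,x2,x6},{x1,x3,x6}}
  A35: {{x1,x3},{x1,x3,x6}}
  A36: {{x1,x3},{x1,x3,x6}} {{x1,x5}}
  A45: {{x3},{x1,x3},{x3,x4},{x3,x5},{x3,x6},{x1,x3,x6}} {{x4,x6}}
  A46: {{x3},{x1,x3},{x3,x4},{x3,x5},{x3,x6},{x1,x3,x6}}
  A56: {{x3},{x1,x3},{x3,x4},{x3,x5},{x3,x6},{x1,x3,x6}}
  A124: {{x4,x6}}
  A125: {{x4,x6}}
  A136: {{x1,x5}}
  A145: {{x3,x4}} {{x3,x5}} {{x4,x6}}
  A146: {{x3,x4}} {{x3,x5}}
  A156: {{x3,x4}} {{x3,x5}}
  A234: {{x2},{x1,x2},{x1,x6},{x2,x6},{x1,x2,x6},{x1,x3,x6}}
  A235: {{x1,x3,x6}}
  A236: {{x1,x3,x6}}
  A245: {{x3,x6},{x1,x3,x6}} {{x4,x6}}
  A246: {{x3,x6},{x1,x3,x6}}
  A256: {{x3,x6},{x1,x3,x6}}
  A345: {{x1,x3},{x1,x3,x6}}
  A346: {{x1,x3},{x1,x3,x6}}
  A356: {{x1,x3},{x1,x3,x6}}
  A456: {{x3},{x1,x3},{x3,x4},{x3,x5},{x3,x6},{x1,x3,x6}}
  A1245: {{x4,x6}}
  A1456: {{x3,x4}} {{x3,x5}}
  A2345: {{x1,x3,x6}}
  A2346: {{x1,x3,x6}}
  A2356: {{x1,x3,x6}}
  A2456: {{x3,x6},{x1,x3,x6}}
  A3456: {{x1,x3},{x1,x3,x6}}
  A23456: {{x1,x3,x6}}
C dims 7,22,21,8; δ0: rk 6, SNF 1^6; δ1: rk 14, SNF 1^14; δ2: rk 7, SNF 1^7
Ȟ^0: (7−6)−0=1 ⇒ Z
Ȟ^1: (22−14)−6=2 ⇒ Z^2
Ȟ^2: (21−7)−14=0 ⇒ 0


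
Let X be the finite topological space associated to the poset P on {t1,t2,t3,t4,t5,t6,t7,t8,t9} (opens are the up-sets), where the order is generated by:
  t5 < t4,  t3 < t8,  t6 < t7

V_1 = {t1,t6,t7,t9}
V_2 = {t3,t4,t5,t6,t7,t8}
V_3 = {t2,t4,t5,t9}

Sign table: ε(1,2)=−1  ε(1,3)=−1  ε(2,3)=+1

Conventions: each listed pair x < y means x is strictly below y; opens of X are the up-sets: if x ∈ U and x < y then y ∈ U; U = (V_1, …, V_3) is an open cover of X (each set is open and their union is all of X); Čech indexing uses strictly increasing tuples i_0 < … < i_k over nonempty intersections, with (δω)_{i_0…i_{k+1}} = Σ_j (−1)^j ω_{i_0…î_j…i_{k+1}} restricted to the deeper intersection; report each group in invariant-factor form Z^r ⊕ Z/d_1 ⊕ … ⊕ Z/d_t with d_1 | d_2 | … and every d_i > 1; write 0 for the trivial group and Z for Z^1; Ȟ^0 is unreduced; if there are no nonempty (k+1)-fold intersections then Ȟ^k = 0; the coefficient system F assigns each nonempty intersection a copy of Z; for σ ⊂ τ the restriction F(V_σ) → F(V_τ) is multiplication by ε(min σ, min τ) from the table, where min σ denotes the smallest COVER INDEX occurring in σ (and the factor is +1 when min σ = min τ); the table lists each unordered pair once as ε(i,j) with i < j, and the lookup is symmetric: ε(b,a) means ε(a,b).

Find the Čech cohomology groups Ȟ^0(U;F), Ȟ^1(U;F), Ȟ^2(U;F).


Ȟ^0(U;F) ≅ Z, Ȟ^1(U;F) ≅ Z and Ȟ^2(U;F) ≅ 0

nerve of the cover:
  V12={t6,t7} V13={t9} V23={t4,t5}
C dims 3,3; δ0: rk 2, SNF 1^2
Ȟ^0 = (3 − 2) − 0 = 1, so Ȟ^0 ≅ Z
Ȟ^1 = (3 − 0) − 2 = 1, so Ȟ^1 ≅ Z
Ȟ^2 = (0 − 0) − 0 = 0, so Ȟ^2 ≅ 0


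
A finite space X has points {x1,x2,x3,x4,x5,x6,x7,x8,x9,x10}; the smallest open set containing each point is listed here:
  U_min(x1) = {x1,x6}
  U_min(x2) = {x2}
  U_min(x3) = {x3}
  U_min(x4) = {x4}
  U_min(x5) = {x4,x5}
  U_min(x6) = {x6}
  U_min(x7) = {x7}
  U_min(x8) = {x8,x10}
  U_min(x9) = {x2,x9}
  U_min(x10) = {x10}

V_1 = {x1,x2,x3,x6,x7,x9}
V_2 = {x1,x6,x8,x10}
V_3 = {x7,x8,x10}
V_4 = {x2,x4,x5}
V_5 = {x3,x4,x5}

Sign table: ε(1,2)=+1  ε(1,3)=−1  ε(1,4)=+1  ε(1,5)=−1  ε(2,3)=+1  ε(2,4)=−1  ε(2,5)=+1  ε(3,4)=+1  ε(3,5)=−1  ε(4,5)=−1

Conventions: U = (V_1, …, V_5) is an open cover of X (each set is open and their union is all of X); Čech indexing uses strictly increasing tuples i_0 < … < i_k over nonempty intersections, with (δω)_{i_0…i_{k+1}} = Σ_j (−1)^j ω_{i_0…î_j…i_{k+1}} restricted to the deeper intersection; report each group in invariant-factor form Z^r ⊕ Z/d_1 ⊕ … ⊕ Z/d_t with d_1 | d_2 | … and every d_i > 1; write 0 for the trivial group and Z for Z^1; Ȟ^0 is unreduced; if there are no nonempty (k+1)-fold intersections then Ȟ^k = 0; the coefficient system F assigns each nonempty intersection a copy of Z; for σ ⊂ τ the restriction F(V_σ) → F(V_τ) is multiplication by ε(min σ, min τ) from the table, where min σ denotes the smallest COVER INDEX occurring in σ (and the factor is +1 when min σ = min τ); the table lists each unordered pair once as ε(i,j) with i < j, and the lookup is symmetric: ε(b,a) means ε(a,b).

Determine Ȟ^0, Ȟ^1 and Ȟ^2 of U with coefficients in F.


Ȟ^0(U;F) ≅ 0, Ȟ^1(U;F) ≅ Z ⊕ Z/2 and Ȟ^2(U;F) ≅ 0

nerve simplices:
  V12={x1,x6} V13={x7} V14={x2} V15={x3} V23={x8,x10} V45={x4,x5}
C dims 5,6; δ0: rk 5, SNF 1^4·2
degree 0: 5−5−0 = 0 → Ȟ^0 ≅ 0
degree 1: 6−0−5 = 1 plus torsion [2] → Ȟ^1 ≅ Z ⊕ Z/2
degree 2: 0−0−0 = 0 → Ȟ^2 ≅ 0


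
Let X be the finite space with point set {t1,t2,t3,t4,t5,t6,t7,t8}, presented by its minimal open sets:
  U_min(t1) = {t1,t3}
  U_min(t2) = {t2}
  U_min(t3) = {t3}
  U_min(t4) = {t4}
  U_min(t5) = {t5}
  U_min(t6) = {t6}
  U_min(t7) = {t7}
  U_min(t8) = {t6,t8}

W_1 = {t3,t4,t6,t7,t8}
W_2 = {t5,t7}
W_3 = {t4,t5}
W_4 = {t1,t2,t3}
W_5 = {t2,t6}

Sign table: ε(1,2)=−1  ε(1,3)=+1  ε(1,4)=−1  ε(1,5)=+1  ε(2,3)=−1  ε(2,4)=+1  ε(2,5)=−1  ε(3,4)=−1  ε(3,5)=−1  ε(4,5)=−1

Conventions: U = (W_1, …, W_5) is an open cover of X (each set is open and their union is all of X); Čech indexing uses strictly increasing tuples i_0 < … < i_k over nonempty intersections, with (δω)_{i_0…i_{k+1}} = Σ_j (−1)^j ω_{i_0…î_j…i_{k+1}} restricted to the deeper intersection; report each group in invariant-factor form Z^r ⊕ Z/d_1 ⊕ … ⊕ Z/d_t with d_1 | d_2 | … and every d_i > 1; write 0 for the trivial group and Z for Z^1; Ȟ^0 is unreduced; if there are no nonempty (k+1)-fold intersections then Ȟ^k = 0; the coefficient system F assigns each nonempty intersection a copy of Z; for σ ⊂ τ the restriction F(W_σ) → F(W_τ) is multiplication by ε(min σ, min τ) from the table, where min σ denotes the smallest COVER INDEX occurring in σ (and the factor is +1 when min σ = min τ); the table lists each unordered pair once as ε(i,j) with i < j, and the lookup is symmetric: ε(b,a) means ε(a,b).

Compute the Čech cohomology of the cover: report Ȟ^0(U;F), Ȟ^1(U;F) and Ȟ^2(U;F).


Ȟ^0 ≅ Z,  Ȟ^1 ≅ Z^2,  Ȟ^2 ≅ 0

nerve simplices:
  W12={t7} W13={t4} W14={t3} W15={t6} W23={t5} W45={t2}
C dims 5,6; δ0: rk 4, SNF 1^4
degree 0: 5−4−0 = 1 → Ȟ^0 ≅ Z
degree 1: 6−0−4 = 2 → Ȟ^1 ≅ Z^2
degree 2: 0−0−0 = 0 → Ȟ^2 ≅ 0


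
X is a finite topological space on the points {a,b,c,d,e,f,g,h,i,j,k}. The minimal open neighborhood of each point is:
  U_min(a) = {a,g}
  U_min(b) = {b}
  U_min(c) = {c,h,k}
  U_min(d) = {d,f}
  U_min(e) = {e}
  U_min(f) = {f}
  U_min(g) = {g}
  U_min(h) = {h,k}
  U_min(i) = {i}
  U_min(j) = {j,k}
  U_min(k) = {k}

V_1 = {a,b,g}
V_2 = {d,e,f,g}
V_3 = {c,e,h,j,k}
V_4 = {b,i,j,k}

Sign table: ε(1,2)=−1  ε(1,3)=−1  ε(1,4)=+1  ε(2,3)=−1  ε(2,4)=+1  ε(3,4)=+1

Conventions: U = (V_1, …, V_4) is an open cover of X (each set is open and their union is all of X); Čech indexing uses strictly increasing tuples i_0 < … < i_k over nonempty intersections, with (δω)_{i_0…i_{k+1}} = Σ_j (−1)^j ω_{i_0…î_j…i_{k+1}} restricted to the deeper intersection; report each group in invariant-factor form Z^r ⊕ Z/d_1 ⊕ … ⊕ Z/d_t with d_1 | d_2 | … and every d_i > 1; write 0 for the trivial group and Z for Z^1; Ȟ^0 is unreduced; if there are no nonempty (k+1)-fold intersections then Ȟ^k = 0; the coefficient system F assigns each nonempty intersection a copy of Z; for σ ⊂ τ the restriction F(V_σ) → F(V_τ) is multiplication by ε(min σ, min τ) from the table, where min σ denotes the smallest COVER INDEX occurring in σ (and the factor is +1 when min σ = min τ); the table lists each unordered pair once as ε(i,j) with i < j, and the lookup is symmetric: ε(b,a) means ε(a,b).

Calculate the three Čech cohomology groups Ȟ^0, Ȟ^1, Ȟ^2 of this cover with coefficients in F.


nonempty intersections:
  V12={g} V14={b} V23={e} V34={j,k}
C dims 4,4; δ0: rk 3, SNF 1^3
Ȟ^0: (4−3)−0=1 ⇒ Z
Ȟ^1: (4−0)−3=1 ⇒ Z
Ȟ^2: (0−0)−0=0 ⇒ 0

Ȟ^0 = Z, Ȟ^1 = Z, Ȟ^2 = 0


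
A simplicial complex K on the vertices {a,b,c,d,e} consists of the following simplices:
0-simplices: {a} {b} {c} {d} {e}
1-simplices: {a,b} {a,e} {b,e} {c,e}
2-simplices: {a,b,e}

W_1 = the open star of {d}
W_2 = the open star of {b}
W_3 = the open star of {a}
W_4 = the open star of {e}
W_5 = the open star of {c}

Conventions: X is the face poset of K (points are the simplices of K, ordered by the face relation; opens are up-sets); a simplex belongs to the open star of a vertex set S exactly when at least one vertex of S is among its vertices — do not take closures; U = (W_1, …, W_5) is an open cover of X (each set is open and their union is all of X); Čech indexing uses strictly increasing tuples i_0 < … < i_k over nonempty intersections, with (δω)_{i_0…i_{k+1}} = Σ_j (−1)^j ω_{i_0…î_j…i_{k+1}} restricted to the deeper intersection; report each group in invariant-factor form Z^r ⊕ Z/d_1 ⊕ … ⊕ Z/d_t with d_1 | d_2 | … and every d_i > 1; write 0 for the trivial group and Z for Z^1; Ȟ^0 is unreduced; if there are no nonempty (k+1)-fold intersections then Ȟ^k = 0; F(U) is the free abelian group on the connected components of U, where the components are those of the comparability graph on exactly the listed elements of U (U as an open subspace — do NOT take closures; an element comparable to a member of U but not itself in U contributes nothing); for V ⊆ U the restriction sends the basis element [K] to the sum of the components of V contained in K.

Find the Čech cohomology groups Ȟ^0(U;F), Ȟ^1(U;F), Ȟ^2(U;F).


Ȟ^0(U;F) ≅ Z^2; Ȟ^1(U;F) ≅ 0; Ȟ^2(U;F) ≅ 0

cover nerve:
  W1={{d}} W2={{b},{a,b},{b,e},{a,b,e}} W3={{a},{a,b},{a,e},{a,b,e}} W4={{e},{a,e},{b,e},{c,e},{a,b,e}} W5={{c},{c,e}}
  W23={{a,b},{a,b,e}} W24={{b,e},{a,b,e}} W34={{a,e},{a,b,e}} W45={{c,e}}
  W234={{a,b,e}}
components per intersection:
  W1: {{d}}
  W2: {{b},{a,b},{b,e},{a,b,e}}
  W3: {{a},{a,b},{a,e},{a,b,e}}
  W4: {{e},{a,e},{b,e},{c,e},{a,b,e}}
  W5: {{c},{c,e}}
  W23: {{a,b},{a,b,e}}
  W24: {{b,e},{a,b,e}}
  W34: {{a,e},{a,b,e}}
  W45: {{c,e}}
  W234: {{a,b,e}}
C dims 5,4,1; δ0: rk 3, SNF 1^3; δ1: rk 1, SNF 1^1
Ȟ^0: (5−3)−0=2 ⇒ Z^2
Ȟ^1: (4−1)−3=0 ⇒ 0
Ȟ^2: (1−0)−1=0 ⇒ 0


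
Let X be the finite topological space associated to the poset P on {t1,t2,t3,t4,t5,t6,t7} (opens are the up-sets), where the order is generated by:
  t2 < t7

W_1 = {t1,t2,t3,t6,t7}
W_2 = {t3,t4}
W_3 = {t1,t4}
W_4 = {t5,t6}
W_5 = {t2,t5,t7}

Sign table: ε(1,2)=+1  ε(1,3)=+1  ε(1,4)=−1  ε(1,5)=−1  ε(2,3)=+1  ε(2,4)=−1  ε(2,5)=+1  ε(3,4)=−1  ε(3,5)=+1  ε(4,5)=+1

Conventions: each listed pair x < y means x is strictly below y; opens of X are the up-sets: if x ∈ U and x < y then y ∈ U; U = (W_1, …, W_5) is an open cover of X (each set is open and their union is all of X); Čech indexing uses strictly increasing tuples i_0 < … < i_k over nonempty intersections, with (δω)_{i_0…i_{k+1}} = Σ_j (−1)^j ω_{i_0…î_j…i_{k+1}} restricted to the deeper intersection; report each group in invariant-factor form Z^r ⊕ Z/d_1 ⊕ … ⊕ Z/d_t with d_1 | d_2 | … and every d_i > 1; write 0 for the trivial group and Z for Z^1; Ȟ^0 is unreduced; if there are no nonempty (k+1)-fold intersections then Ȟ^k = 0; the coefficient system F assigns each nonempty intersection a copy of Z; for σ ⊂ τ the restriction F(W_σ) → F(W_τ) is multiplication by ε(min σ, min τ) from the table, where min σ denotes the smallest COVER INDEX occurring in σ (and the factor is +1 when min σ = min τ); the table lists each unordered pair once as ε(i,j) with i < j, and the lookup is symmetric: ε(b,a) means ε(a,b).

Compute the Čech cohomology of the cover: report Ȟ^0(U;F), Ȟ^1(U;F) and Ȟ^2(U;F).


nonempty overlaps:
  W12={t3} W13={t1} W14={t6} W15={t2,t7} W23={t4} W45={t5}
C dims 5,6; δ0: rk 4, SNF 1^4
degree 0: 5−4−0 = 1 → Ȟ^0 ≅ Z
degree 1: 6−0−4 = 2 → Ȟ^1 ≅ Z^2
degree 2: 0−0−0 = 0 → Ȟ^2 ≅ 0

Ȟ^0 ≅ Z, Ȟ^1 ≅ Z^2, Ȟ^2 ≅ 0


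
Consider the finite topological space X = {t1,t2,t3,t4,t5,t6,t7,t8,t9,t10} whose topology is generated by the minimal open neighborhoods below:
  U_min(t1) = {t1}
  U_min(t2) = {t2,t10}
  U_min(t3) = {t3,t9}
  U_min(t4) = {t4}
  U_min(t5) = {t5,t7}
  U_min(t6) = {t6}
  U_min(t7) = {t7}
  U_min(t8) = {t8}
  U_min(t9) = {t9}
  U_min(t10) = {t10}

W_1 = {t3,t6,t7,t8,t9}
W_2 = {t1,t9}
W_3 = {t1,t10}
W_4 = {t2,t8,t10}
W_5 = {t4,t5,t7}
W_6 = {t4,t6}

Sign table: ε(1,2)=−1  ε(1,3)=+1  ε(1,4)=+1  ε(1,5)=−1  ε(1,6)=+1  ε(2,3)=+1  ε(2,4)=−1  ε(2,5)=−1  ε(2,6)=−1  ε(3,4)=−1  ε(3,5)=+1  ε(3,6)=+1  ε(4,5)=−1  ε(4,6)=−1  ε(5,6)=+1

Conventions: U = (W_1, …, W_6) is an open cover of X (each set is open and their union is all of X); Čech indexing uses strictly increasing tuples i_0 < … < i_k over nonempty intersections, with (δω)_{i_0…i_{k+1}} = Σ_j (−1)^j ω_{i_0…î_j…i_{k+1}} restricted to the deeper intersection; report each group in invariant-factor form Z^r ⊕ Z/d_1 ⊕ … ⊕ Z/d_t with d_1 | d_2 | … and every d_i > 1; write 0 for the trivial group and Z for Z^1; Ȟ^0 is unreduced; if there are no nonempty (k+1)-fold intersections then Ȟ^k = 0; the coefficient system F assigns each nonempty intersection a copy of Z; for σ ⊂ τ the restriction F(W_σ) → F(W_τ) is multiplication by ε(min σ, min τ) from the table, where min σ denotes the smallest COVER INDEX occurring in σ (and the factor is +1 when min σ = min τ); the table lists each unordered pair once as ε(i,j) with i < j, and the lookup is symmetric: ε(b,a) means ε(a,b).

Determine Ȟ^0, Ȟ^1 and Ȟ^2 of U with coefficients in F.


Ȟ^0(U;F) ≅ 0; Ȟ^1(U;F) ≅ Z ⊕ Z/2; Ȟ^2(U;F) ≅ 0

cover nerve:
  W12={t9} W14={t8} W15={t7} W16={t6} W23={t1} W34={t10} W56={t4}
C dims 6,7; δ0: rk 6, SNF 1^5·2
Ȟ^0: (6−6)−0=0 ⇒ 0
Ȟ^1: (7−0)−6=1 plus torsion [2] ⇒ Z ⊕ Z/2
Ȟ^2: (0−0)−0=0 ⇒ 0


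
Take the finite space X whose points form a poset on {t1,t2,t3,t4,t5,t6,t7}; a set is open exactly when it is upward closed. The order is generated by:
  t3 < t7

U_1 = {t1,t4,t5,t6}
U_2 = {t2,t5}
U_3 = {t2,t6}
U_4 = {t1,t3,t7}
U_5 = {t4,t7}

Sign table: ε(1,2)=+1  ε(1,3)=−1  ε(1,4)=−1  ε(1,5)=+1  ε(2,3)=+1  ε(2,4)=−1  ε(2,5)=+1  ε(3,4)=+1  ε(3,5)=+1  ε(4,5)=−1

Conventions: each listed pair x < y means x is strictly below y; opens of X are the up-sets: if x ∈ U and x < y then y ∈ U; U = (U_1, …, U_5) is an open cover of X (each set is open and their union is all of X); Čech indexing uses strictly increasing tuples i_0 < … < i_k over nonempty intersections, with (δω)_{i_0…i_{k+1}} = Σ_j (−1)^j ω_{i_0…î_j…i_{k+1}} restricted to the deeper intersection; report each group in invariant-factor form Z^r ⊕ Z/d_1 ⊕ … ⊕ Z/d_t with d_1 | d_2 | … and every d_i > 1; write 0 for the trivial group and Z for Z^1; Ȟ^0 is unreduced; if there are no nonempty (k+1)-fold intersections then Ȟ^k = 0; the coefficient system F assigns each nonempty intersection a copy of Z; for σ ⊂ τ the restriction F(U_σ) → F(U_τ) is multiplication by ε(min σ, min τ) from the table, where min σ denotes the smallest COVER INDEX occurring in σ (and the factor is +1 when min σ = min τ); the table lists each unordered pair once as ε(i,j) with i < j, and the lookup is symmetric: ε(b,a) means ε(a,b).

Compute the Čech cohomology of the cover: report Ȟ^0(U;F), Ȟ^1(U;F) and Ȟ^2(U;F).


nonempty intersections:
  U12={t5} U13={t6} U14={t1} U15={t4} U23={t2} U45={t7}
C dims 5,6; δ0: rk 5, SNF 1^4·2
Ȟ^0: (5−5)−0=0 ⇒ 0
Ȟ^1: (6−0)−5=1 plus torsion [2] ⇒ Z ⊕ Z/2
Ȟ^2: (0−0)−0=0 ⇒ 0

Ȟ^0 = 0,  Ȟ^1 = Z ⊕ Z/2,  Ȟ^2 = 0
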